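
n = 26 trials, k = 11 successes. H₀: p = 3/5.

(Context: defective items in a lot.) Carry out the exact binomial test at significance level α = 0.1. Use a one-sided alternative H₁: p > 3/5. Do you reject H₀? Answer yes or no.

reject H₀: no

Exact binomial: n=26, k=11, p₀=3/5=0.6000
P(X≥11) from Σ C(n,i)·p₀^i·(1−p₀)^(n−i)
p-value (one-sided, H₁ greater) = 0.97834
At α=0.1: p ≥ α → fail to reject H₀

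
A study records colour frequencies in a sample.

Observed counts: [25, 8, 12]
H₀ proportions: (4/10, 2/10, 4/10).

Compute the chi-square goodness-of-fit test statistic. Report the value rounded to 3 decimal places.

test statistic = 4.833

n = 45; E_i = n·p_i = [18.00, 9.00, 18.00]
χ² = (25−18.00)²/18.00 + (8−9.00)²/9.00 + (12−18.00)²/18.00 = 4.8333
df = 2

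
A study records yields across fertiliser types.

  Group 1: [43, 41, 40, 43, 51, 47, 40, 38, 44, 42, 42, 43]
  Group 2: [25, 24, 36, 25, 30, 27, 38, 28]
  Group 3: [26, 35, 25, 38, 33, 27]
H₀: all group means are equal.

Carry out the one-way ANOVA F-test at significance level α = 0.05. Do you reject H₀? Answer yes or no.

Group means [42.83, 29.12, 30.67], grand mean 35.808
SSB = Σnᵢ(x̄ᵢ−x̄)² = 1108.163; SSW = ΣΣ(x−x̄ᵢ)² = 467.875
MSB = 1108.163/2 = 554.0817; MSW = 467.875/23 = 20.3424
F = MSB/MSW = 27.2378
df = (2, 23)
p-value (upper-tail) = 0.00000
At α=0.05: p < α → reject H₀

reject H₀: yes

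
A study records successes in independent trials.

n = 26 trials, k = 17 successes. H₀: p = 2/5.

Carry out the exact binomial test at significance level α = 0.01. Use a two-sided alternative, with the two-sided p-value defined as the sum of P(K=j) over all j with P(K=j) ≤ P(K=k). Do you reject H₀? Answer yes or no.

Exact binomial: n=26, k=17, p₀=2/5=0.4000
P(X=j) = C(n,j)·p₀^j·(1−p₀)^(n−j); p = Σ P(X=j) over j with P(X=j) ≤ P(X=17)
p-value (two-sided) = 0.01449
At α=0.01: p ≥ α → fail to reject H₀

reject H₀: no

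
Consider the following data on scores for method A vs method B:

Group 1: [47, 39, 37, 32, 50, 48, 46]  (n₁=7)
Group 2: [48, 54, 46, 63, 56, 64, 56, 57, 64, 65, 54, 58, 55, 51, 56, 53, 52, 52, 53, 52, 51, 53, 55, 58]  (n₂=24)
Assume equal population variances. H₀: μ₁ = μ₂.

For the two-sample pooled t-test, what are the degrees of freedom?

degrees of freedom = 29

df = n₁ + n₂ − 2 = 7 + 24 − 2 = 29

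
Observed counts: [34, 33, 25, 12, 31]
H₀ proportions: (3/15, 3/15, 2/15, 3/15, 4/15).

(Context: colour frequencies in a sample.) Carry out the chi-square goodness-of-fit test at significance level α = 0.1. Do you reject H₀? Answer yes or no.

n = 135; E_i = n·p_i = [27.00, 27.00, 18.00, 27.00, 36.00]
χ² = (34−27.00)²/27.00 + (33−27.00)²/27.00 + (25−18.00)²/18.00 + (12−27.00)²/27.00 + (31−36.00)²/36.00 = 14.8981
df = 4
p-value (upper-tail) = 0.00492
At α=0.1: p < α → reject H₀

reject H₀: yes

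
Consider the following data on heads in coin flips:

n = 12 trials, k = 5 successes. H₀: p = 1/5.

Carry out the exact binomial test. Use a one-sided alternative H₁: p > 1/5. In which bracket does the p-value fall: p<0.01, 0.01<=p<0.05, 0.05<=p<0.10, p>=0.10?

p-value bracket: 0.05<=p<0.10

Exact binomial: n=12, k=5, p₀=1/5=0.2000
P(X≥5) from Σ C(n,i)·p₀^i·(1−p₀)^(n−i)
p-value (one-sided, H₁ greater) = 0.07256
→ bracket: 0.05<=p<0.10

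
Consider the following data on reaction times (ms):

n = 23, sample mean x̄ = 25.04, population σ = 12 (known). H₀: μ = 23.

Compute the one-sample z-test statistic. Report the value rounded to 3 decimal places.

test statistic = 0.815

SE = σ/√n = 12/√23 = 2.5022
z = (x̄−μ₀)/SE = (25.04−23)/2.5022 = 0.8153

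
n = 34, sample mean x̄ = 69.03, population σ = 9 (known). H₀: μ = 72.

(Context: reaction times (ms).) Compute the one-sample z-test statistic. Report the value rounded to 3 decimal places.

test statistic = -1.924

SE = σ/√n = 9/√34 = 1.5435
z = (x̄−μ₀)/SE = (69.03−72)/1.5435 = -1.9242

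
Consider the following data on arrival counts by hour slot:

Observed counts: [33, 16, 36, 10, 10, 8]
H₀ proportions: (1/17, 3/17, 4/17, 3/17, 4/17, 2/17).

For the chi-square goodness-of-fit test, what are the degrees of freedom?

degrees of freedom = 5

df = k − 1 = 6 − 1 = 5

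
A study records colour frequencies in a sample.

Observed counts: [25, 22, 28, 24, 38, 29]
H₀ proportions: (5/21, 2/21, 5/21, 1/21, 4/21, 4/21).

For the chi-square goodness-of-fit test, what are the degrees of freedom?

degrees of freedom = 5

df = k − 1 = 6 − 1 = 5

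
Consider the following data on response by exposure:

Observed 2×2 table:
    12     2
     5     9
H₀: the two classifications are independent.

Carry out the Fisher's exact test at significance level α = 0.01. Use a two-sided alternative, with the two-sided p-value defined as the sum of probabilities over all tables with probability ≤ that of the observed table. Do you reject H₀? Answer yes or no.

Margins: r₁=14, r₂=14, c₁=17, c₂=11, n=28
p_obs = C(14,12)·C(14,5)/C(28,17); sum pmf over tables with pmf ≤ p_obs
p-value (two-sided) = 0.01831
At α=0.01: p ≥ α → fail to reject H₀

reject H₀: no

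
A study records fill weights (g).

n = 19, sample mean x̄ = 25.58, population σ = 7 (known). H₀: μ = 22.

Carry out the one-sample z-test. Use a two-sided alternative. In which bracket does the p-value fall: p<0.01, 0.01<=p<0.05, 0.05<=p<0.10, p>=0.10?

p-value bracket: 0.01<=p<0.05

SE = σ/√n = 7/√19 = 1.6059
z = (x̄−μ₀)/SE = (25.58−22)/1.6059 = 2.2293
p-value (two-sided) = 0.02580
→ bracket: 0.01<=p<0.05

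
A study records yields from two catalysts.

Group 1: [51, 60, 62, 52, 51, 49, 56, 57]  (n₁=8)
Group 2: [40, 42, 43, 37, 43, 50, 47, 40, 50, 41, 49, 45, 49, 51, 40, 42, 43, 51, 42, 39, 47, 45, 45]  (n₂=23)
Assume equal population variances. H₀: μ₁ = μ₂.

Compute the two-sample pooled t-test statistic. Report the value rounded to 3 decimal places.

x̄₁=54.750, s₁=4.713, n₁=8
x̄₂=44.391, s₂=4.175, n₂=23
s_p² = [7·4.713² + 22·4.175²]/29 = 18.5855
SE = √(s_p²·(1/8+1/23)) = 1.7695
t = (54.750−44.391)/1.7695 = 5.8539
df = 29

test statistic = 5.854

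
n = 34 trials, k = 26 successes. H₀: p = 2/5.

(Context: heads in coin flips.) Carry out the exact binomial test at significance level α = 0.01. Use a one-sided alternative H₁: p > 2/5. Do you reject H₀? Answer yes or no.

Exact binomial: n=34, k=26, p₀=2/5=0.4000
P(X≥26) from Σ C(n,i)·p₀^i·(1−p₀)^(n−i)
p-value (one-sided, H₁ greater) = 0.00002
At α=0.01: p < α → reject H₀

reject H₀: yes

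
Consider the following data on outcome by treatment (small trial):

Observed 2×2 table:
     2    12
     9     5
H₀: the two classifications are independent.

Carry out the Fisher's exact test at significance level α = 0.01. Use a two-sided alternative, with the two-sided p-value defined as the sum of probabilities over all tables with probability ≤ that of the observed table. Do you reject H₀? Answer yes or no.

Margins: r₁=14, r₂=14, c₁=11, c₂=17, n=28
p_obs = C(14,2)·C(14,9)/C(28,11); sum pmf over tables with pmf ≤ p_obs
p-value (two-sided) = 0.01831
At α=0.01: p ≥ α → fail to reject H₀

reject H₀: no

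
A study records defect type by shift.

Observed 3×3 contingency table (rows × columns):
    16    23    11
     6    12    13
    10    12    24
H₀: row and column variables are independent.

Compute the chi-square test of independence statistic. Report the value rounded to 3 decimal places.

test statistic = 10.113

Row totals [50, 31, 46], col totals [32, 47, 48], n=127
χ² = (16−12.60)²/12.60 + (23−18.50)²/18.50 + (11−18.90)²/18.90 + (6−7.81)²/7.81 + (12−11.47)²/11.47 + (13−11.72)²/11.72 + (10−11.59)²/11.59 + (12−17.02)²/17.02 + (24−17.39)²/17.39 = 10.1132
df = 4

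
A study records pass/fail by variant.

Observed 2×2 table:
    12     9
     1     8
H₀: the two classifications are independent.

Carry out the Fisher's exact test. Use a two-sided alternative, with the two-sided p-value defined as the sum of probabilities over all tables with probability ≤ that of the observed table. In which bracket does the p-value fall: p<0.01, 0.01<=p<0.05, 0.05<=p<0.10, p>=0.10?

Margins: r₁=21, r₂=9, c₁=13, c₂=17, n=30
p_obs = C(21,12)·C(9,1)/C(30,13); sum pmf over tables with pmf ≤ p_obs
p-value (two-sided) = 0.04168
→ bracket: 0.01<=p<0.05

p-value bracket: 0.01<=p<0.05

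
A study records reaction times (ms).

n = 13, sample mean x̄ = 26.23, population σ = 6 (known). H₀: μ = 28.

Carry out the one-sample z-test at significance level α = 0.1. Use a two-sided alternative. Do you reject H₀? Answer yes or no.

reject H₀: no

SE = σ/√n = 6/√13 = 1.6641
z = (x̄−μ₀)/SE = (26.23−28)/1.6641 = -1.0636
p-value (two-sided) = 0.28749
At α=0.1: p ≥ α → fail to reject H₀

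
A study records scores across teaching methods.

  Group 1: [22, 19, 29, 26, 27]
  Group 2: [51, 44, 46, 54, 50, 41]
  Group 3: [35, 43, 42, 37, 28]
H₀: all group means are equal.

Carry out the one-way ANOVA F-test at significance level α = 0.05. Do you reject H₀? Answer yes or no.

Group means [24.60, 47.67, 37.00], grand mean 37.125
SSB = Σnᵢ(x̄ᵢ−x̄)² = 1451.217; SSW = ΣΣ(x−x̄ᵢ)² = 328.533
MSB = 1451.217/2 = 725.6083; MSW = 328.533/13 = 25.2718
F = MSB/MSW = 28.7122
df = (2, 13)
p-value (upper-tail) = 0.00002
At α=0.05: p < α → reject H₀

reject H₀: yes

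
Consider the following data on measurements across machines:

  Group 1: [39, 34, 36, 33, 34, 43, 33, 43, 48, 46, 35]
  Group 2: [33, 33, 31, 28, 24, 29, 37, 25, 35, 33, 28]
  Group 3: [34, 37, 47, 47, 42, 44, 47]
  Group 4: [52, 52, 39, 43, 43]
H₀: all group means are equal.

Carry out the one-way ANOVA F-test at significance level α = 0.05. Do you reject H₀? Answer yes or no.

Group means [38.55, 30.55, 42.57, 45.80], grand mean 37.853
SSB = Σnᵢ(x̄ᵢ−x̄)² = 1064.296; SSW = ΣΣ(x−x̄ᵢ)² = 779.969
MSB = 1064.296/3 = 354.7653; MSW = 779.969/30 = 25.9990
F = MSB/MSW = 13.6454
df = (3, 30)
p-value (upper-tail) = 0.00001
At α=0.05: p < α → reject H₀

reject H₀: yes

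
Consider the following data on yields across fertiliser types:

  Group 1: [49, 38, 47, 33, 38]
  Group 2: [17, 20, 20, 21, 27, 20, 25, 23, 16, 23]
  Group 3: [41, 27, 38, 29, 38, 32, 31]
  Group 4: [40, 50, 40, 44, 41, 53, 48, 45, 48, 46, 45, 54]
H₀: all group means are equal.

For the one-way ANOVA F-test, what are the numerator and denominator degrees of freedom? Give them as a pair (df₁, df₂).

degrees of freedom = [3, 30]

k = 4 groups, N = 34 total
df = (k−1, N−k) = (4−1, 34−4) = (3, 30)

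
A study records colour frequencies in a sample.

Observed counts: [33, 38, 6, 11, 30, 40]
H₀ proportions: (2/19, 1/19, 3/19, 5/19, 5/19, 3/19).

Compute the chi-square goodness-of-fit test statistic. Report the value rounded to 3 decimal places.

test statistic = 171.257

n = 158; E_i = n·p_i = [16.63, 8.32, 24.95, 41.58, 41.58, 24.95]
χ² = (33−16.63)²/16.63 + (38−8.32)²/8.32 + (6−24.95)²/24.95 + (11−41.58)²/41.58 + (30−41.58)²/41.58 + (40−24.95)²/24.95 = 171.2572
df = 5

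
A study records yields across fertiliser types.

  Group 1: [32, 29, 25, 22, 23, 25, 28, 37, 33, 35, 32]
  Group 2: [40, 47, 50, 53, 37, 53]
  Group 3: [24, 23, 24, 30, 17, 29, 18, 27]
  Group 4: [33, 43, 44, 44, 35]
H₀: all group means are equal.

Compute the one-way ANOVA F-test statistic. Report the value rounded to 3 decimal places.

Group means [29.18, 46.67, 24.00, 39.80], grand mean 33.067
SSB = Σnᵢ(x̄ᵢ−x̄)² = 2160.097; SSW = ΣΣ(x−x̄ᵢ)² = 751.770
MSB = 2160.097/3 = 720.0323; MSW = 751.770/26 = 28.9142
F = MSB/MSW = 24.9024
df = (3, 26)

test statistic = 24.902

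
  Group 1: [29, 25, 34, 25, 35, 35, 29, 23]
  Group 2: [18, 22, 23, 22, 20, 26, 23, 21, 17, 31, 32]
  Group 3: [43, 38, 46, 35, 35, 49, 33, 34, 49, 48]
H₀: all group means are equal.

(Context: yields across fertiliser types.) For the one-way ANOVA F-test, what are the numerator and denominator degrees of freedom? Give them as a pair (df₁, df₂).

k = 3 groups, N = 29 total
df = (k−1, N−k) = (3−1, 29−3) = (2, 26)

degrees of freedom = [2, 26]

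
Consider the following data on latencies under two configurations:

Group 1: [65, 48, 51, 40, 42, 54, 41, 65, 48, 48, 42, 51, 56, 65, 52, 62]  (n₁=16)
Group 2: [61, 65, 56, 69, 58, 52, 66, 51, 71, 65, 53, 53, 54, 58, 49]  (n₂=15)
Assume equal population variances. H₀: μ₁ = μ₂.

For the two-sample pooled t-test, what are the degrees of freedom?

degrees of freedom = 29

df = n₁ + n₂ − 2 = 16 + 15 − 2 = 29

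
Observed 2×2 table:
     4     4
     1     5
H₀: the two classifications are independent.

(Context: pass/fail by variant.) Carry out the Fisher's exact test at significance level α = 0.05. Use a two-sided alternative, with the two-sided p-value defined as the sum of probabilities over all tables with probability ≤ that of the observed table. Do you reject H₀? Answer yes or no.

reject H₀: no

Margins: r₁=8, r₂=6, c₁=5, c₂=9, n=14
p_obs = C(8,4)·C(6,1)/C(14,5); sum pmf over tables with pmf ≤ p_obs
p-value (two-sided) = 0.30070
At α=0.05: p ≥ α → fail to reject H₀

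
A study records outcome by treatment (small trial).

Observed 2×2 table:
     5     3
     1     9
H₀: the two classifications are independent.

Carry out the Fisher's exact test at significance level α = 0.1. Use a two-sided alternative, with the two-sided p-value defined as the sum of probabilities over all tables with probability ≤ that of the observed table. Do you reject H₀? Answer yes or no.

reject H₀: yes

Margins: r₁=8, r₂=10, c₁=6, c₂=12, n=18
p_obs = C(8,5)·C(10,1)/C(18,6); sum pmf over tables with pmf ≤ p_obs
p-value (two-sided) = 0.04299
At α=0.1: p < α → reject H₀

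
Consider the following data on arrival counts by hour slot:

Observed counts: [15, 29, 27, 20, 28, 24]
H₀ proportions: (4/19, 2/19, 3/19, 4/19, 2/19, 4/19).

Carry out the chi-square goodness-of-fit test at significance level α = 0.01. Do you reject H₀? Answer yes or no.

n = 143; E_i = n·p_i = [30.11, 15.05, 22.58, 30.11, 15.05, 30.11]
χ² = (15−30.11)²/30.11 + (29−15.05)²/15.05 + (27−22.58)²/22.58 + (20−30.11)²/30.11 + (28−15.05)²/15.05 + (24−30.11)²/30.11 = 37.1346
df = 5
p-value (upper-tail) = 0.00000
At α=0.01: p < α → reject H₀

reject H₀: yes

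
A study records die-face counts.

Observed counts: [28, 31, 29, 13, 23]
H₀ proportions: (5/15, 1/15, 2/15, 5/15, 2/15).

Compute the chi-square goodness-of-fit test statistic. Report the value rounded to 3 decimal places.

n = 124; E_i = n·p_i = [41.33, 8.27, 16.53, 41.33, 16.53]
χ² = (28−41.33)²/41.33 + (31−8.27)²/8.27 + (29−16.53)²/16.53 + (13−41.33)²/41.33 + (23−16.53)²/16.53 = 98.1694
df = 4

test statistic = 98.169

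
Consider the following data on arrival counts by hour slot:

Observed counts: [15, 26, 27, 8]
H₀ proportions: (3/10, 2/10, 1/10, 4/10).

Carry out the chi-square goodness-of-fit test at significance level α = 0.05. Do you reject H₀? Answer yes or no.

n = 76; E_i = n·p_i = [22.80, 15.20, 7.60, 30.40]
χ² = (15−22.80)²/22.80 + (26−15.20)²/15.20 + (27−7.60)²/7.60 + (8−30.40)²/30.40 = 76.3684
df = 3
p-value (upper-tail) = 0.00000
At α=0.05: p < α → reject H₀

reject H₀: yes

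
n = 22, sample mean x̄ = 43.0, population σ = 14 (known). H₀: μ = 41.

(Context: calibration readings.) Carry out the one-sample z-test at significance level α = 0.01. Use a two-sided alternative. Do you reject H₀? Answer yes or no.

SE = σ/√n = 14/√22 = 2.9848
z = (x̄−μ₀)/SE = (43.0−41)/2.9848 = 0.6701
p-value (two-sided) = 0.50282
At α=0.01: p ≥ α → fail to reject H₀

reject H₀: no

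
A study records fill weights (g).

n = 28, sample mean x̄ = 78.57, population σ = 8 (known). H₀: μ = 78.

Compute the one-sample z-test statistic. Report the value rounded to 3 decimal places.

SE = σ/√n = 8/√28 = 1.5119
z = (x̄−μ₀)/SE = (78.57−78)/1.5119 = 0.3770

test statistic = 0.377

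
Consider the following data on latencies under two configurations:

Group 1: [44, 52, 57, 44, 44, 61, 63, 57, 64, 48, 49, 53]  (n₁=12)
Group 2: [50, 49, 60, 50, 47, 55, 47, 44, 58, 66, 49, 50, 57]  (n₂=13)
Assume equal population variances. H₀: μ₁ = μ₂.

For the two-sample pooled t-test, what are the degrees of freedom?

df = n₁ + n₂ − 2 = 12 + 13 − 2 = 23

degrees of freedom = 23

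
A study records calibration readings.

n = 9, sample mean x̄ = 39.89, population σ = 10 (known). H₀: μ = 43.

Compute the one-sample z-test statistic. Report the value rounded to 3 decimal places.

test statistic = -0.933

SE = σ/√n = 10/√9 = 3.3333
z = (x̄−μ₀)/SE = (39.89−43)/3.3333 = -0.9330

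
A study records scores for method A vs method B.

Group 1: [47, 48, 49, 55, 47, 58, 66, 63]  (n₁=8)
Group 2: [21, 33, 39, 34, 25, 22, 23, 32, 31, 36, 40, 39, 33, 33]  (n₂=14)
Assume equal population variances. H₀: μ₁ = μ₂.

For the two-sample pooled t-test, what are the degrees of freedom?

df = n₁ + n₂ − 2 = 8 + 14 − 2 = 20

degrees of freedom = 20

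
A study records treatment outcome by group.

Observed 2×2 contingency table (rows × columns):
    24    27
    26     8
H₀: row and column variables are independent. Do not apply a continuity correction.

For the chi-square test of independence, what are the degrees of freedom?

df = (r−1)(c−1) = (2−1)·(2−1) = 1

degrees of freedom = 1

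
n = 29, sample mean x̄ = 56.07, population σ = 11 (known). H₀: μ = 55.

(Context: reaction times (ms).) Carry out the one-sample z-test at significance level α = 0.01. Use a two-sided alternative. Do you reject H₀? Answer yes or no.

SE = σ/√n = 11/√29 = 2.0426
z = (x̄−μ₀)/SE = (56.07−55)/2.0426 = 0.5238
p-value (two-sided) = 0.60040
At α=0.01: p ≥ α → fail to reject H₀

reject H₀: no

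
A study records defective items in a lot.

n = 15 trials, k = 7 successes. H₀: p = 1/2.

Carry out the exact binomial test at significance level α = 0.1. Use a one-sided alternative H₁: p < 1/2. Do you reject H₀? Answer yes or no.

reject H₀: no

Exact binomial: n=15, k=7, p₀=1/2=0.5000
P(X≤7) from Σ C(n,i)·p₀^i·(1−p₀)^(n−i)
p-value (one-sided, H₁ less) = 0.50000
At α=0.1: p ≥ α → fail to reject H₀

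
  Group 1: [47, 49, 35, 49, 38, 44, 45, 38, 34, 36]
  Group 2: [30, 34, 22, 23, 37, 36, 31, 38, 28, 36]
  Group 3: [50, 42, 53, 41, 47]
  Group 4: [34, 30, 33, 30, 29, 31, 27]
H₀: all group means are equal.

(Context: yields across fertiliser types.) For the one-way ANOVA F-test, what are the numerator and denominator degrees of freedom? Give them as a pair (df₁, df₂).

k = 4 groups, N = 32 total
df = (k−1, N−k) = (4−1, 32−4) = (3, 28)

degrees of freedom = [3, 28]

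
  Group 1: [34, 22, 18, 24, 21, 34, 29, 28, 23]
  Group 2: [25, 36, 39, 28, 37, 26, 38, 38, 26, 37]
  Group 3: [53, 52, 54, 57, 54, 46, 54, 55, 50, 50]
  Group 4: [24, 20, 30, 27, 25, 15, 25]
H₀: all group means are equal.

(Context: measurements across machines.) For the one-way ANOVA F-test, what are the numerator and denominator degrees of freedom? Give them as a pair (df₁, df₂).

k = 4 groups, N = 36 total
df = (k−1, N−k) = (4−1, 36−4) = (3, 32)

degrees of freedom = [3, 32]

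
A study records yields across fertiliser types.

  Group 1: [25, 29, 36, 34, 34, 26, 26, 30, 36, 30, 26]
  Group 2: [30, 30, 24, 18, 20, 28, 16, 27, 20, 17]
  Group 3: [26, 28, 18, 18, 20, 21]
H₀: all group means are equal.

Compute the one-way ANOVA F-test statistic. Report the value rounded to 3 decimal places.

Group means [30.18, 23.00, 21.83], grand mean 25.667
SSB = Σnᵢ(x̄ᵢ−x̄)² = 383.530; SSW = ΣΣ(x−x̄ᵢ)² = 534.470
MSB = 383.530/2 = 191.7652; MSW = 534.470/24 = 22.2696
F = MSB/MSW = 8.6111
df = (2, 24)

test statistic = 8.611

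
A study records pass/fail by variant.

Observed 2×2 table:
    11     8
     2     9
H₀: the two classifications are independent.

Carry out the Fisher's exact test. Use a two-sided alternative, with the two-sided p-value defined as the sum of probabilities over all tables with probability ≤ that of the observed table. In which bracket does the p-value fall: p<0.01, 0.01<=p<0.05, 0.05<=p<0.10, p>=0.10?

p-value bracket: 0.05<=p<0.10

Margins: r₁=19, r₂=11, c₁=13, c₂=17, n=30
p_obs = C(19,11)·C(11,2)/C(30,13); sum pmf over tables with pmf ≤ p_obs
p-value (two-sided) = 0.05746
→ bracket: 0.05<=p<0.10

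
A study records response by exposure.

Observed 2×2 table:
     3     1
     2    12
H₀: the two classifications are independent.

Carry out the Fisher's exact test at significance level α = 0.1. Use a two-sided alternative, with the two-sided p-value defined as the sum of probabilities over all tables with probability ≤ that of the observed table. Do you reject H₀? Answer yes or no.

reject H₀: yes

Margins: r₁=4, r₂=14, c₁=5, c₂=13, n=18
p_obs = C(4,3)·C(14,2)/C(18,5); sum pmf over tables with pmf ≤ p_obs
p-value (two-sided) = 0.04412
At α=0.1: p < α → reject H₀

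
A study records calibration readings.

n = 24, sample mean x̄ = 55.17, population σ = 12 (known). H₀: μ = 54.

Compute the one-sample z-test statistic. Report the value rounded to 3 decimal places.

SE = σ/√n = 12/√24 = 2.4495
z = (x̄−μ₀)/SE = (55.17−54)/2.4495 = 0.4777

test statistic = 0.478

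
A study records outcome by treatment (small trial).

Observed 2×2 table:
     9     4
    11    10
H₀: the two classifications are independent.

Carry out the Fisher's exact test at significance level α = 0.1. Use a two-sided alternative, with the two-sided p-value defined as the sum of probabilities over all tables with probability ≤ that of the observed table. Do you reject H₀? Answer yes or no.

Margins: r₁=13, r₂=21, c₁=20, c₂=14, n=34
p_obs = C(13,9)·C(21,11)/C(34,20); sum pmf over tables with pmf ≤ p_obs
p-value (two-sided) = 0.47738
At α=0.1: p ≥ α → fail to reject H₀

reject H₀: no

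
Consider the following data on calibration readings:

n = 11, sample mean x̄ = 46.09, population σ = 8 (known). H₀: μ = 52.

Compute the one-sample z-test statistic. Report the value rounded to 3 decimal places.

test statistic = -2.450

SE = σ/√n = 8/√11 = 2.4121
z = (x̄−μ₀)/SE = (46.09−52)/2.4121 = -2.4502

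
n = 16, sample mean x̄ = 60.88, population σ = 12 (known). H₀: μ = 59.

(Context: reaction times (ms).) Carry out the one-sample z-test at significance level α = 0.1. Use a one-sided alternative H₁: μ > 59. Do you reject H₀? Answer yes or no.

reject H₀: no

SE = σ/√n = 12/√16 = 3.0000
z = (x̄−μ₀)/SE = (60.88−59)/3.0000 = 0.6267
p-value (one-sided, H₁ greater) = 0.26544
At α=0.1: p ≥ α → fail to reject H₀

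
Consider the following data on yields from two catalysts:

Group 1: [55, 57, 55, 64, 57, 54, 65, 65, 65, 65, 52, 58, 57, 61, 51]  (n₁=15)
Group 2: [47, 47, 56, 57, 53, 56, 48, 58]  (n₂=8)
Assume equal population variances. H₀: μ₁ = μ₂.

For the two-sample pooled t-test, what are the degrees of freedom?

df = n₁ + n₂ − 2 = 15 + 8 − 2 = 21

degrees of freedom = 21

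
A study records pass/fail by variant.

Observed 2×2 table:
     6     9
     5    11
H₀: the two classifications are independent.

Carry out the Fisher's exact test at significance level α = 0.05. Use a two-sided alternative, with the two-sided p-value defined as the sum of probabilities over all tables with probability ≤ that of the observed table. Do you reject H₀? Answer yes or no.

reject H₀: no

Margins: r₁=15, r₂=16, c₁=11, c₂=20, n=31
p_obs = C(15,6)·C(16,5)/C(31,11); sum pmf over tables with pmf ≤ p_obs
p-value (two-sided) = 0.71599
At α=0.05: p ≥ α → fail to reject H₀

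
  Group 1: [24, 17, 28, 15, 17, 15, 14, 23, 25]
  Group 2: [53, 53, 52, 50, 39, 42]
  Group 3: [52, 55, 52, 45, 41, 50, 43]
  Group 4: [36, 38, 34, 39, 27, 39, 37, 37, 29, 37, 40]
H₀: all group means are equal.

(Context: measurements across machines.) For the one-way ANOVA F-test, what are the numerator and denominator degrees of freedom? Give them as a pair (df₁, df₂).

k = 4 groups, N = 33 total
df = (k−1, N−k) = (4−1, 33−4) = (3, 29)

degrees of freedom = [3, 29]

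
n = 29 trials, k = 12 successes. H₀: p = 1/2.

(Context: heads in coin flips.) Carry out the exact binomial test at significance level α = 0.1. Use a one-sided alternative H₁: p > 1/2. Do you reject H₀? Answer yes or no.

reject H₀: no

Exact binomial: n=29, k=12, p₀=1/2=0.5000
P(X≥12) from Σ C(n,i)·p₀^i·(1−p₀)^(n−i)
p-value (one-sided, H₁ greater) = 0.86753
At α=0.1: p ≥ α → fail to reject H₀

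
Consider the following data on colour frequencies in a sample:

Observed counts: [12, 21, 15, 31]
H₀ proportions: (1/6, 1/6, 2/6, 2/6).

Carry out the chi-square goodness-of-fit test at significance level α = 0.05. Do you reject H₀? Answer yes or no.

reject H₀: yes

n = 79; E_i = n·p_i = [13.17, 13.17, 26.33, 26.33]
χ² = (12−13.17)²/13.17 + (21−13.17)²/13.17 + (15−26.33)²/26.33 + (31−26.33)²/26.33 = 10.4684
df = 3
p-value (upper-tail) = 0.01498
At α=0.05: p < α → reject H₀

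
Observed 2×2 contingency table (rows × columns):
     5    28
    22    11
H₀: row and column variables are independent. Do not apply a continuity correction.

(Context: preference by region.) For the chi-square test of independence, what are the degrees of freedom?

df = (r−1)(c−1) = (2−1)·(2−1) = 1

degrees of freedom = 1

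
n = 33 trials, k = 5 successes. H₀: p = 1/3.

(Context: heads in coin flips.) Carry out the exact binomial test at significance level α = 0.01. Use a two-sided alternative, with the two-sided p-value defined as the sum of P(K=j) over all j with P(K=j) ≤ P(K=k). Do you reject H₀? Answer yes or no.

reject H₀: no

Exact binomial: n=33, k=5, p₀=1/3=0.3333
P(X=j) = C(n,j)·p₀^j·(1−p₀)^(n−j); p = Σ P(X=j) over j with P(X=j) ≤ P(X=5)
p-value (two-sided) = 0.02642
At α=0.01: p ≥ α → fail to reject H₀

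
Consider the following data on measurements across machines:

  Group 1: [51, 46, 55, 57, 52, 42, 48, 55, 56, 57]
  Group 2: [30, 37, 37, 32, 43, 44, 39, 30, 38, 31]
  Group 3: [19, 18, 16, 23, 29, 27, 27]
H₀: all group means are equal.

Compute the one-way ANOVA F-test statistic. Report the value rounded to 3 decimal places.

test statistic = 67.960

Group means [51.90, 36.10, 22.71], grand mean 38.481
SSB = Σnᵢ(x̄ᵢ−x̄)² = 3597.512; SSW = ΣΣ(x−x̄ᵢ)² = 635.229
MSB = 3597.512/2 = 1798.7561; MSW = 635.229/24 = 26.4679
F = MSB/MSW = 67.9600
df = (2, 24)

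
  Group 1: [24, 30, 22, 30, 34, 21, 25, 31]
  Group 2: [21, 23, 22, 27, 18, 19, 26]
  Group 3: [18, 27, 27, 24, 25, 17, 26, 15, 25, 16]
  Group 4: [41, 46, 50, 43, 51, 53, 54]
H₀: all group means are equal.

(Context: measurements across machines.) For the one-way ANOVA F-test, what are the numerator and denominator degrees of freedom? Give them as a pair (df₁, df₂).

degrees of freedom = [3, 28]

k = 4 groups, N = 32 total
df = (k−1, N−k) = (4−1, 32−4) = (3, 28)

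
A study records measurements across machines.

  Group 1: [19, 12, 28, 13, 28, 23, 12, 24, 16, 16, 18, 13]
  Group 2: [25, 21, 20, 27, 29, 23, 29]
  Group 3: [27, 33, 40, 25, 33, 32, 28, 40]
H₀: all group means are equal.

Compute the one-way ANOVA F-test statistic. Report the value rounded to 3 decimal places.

Group means [18.50, 24.86, 32.25], grand mean 24.222
SSB = Σnᵢ(x̄ᵢ−x̄)² = 911.310; SSW = ΣΣ(x−x̄ᵢ)² = 689.357
MSB = 911.310/2 = 455.6548; MSW = 689.357/24 = 28.7232
F = MSB/MSW = 15.8636
df = (2, 24)

test statistic = 15.864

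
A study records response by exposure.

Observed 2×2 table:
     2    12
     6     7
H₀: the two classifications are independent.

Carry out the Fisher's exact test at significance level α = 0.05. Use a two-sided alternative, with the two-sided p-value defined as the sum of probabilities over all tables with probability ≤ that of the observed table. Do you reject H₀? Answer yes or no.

Margins: r₁=14, r₂=13, c₁=8, c₂=19, n=27
p_obs = C(14,2)·C(13,6)/C(27,8); sum pmf over tables with pmf ≤ p_obs
p-value (two-sided) = 0.10319
At α=0.05: p ≥ α → fail to reject H₀

reject H₀: no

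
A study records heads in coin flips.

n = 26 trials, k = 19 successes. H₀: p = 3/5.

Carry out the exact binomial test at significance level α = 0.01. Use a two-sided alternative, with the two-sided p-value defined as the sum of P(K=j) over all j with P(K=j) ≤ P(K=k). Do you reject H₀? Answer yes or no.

Exact binomial: n=26, k=19, p₀=3/5=0.6000
P(X=j) = C(n,j)·p₀^j·(1−p₀)^(n−j); p = Σ P(X=j) over j with P(X=j) ≤ P(X=19)
p-value (two-sided) = 0.22974
At α=0.01: p ≥ α → fail to reject H₀

reject H₀: no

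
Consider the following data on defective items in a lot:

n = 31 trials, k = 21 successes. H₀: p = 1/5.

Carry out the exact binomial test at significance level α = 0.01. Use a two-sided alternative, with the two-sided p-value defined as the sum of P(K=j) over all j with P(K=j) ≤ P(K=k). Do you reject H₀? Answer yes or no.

reject H₀: yes

Exact binomial: n=31, k=21, p₀=1/5=0.2000
P(X=j) = C(n,j)·p₀^j·(1−p₀)^(n−j); p = Σ P(X=j) over j with P(X=j) ≤ P(X=21)
p-value (two-sided) = 0.00000
At α=0.01: p < α → reject H₀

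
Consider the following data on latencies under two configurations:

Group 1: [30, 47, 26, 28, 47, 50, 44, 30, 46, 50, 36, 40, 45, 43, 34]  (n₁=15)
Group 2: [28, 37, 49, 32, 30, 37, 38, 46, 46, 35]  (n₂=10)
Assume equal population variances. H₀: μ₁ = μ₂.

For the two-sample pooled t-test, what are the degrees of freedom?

df = n₁ + n₂ − 2 = 15 + 10 − 2 = 23

degrees of freedom = 23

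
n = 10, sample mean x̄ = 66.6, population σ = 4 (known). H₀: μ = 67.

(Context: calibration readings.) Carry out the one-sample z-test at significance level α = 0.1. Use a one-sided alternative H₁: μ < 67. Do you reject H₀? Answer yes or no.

SE = σ/√n = 4/√10 = 1.2649
z = (x̄−μ₀)/SE = (66.6−67)/1.2649 = -0.3162
p-value (one-sided, H₁ less) = 0.37591
At α=0.1: p ≥ α → fail to reject H₀

reject H₀: no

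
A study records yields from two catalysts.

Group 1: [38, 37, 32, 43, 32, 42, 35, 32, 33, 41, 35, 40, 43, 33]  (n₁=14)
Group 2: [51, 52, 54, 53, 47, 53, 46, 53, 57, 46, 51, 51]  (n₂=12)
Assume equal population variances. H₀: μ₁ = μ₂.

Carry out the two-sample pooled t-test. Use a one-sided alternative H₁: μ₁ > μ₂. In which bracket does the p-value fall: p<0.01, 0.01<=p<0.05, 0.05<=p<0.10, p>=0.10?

x̄₁=36.857, s₁=4.276, n₁=14
x̄₂=51.167, s₂=3.353, n₂=12
s_p² = [13·4.276² + 11·3.353²]/24 = 15.0575
SE = √(s_p²·(1/14+1/12)) = 1.5265
t = (36.857−51.167)/1.5265 = -9.3738
df = 24
p-value (one-sided, H₁ greater) = 1.00000
→ bracket: p>=0.10

p-value bracket: p>=0.10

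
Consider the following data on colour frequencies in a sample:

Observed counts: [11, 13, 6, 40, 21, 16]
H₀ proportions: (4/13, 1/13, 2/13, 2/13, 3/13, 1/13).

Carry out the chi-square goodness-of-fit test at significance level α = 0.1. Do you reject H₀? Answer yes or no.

n = 107; E_i = n·p_i = [32.92, 8.23, 16.46, 16.46, 24.69, 8.23]
χ² = (11−32.92)²/32.92 + (13−8.23)²/8.23 + (6−16.46)²/16.46 + (40−16.46)²/16.46 + (21−24.69)²/24.69 + (16−8.23)²/8.23 = 65.5537
df = 5
p-value (upper-tail) = 0.00000
At α=0.1: p < α → reject H₀

reject H₀: yes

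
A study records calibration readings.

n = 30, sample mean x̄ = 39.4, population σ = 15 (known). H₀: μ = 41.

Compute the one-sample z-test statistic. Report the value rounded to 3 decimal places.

SE = σ/√n = 15/√30 = 2.7386
z = (x̄−μ₀)/SE = (39.4−41)/2.7386 = -0.5842

test statistic = -0.584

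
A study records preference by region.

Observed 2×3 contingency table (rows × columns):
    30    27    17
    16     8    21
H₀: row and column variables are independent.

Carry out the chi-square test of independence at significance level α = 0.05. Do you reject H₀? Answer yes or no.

reject H₀: yes

Row totals [74, 45], col totals [46, 35, 38], n=119
χ² = (30−28.61)²/28.61 + (27−21.76)²/21.76 + (17−23.63)²/23.63 + (16−17.39)²/17.39 + (8−13.24)²/13.24 + (21−14.37)²/14.37 = 8.4296
df = 2
p-value (upper-tail) = 0.01478
At α=0.05: p < α → reject H₀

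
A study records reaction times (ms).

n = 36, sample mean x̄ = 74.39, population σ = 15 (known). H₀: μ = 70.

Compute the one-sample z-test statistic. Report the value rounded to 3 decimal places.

test statistic = 1.756

SE = σ/√n = 15/√36 = 2.5000
z = (x̄−μ₀)/SE = (74.39−70)/2.5000 = 1.7560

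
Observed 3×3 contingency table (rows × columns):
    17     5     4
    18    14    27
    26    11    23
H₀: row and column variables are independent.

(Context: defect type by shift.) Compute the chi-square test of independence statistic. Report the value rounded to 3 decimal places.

Row totals [26, 59, 60], col totals [61, 30, 54], n=145
χ² = (17−10.94)²/10.94 + (5−5.38)²/5.38 + (4−9.68)²/9.68 + (18−24.82)²/24.82 + (14−12.21)²/12.21 + (27−21.97)²/21.97 + (26−25.24)²/25.24 + (11−12.41)²/12.41 + (23−22.34)²/22.34 = 10.2128
df = 4

test statistic = 10.213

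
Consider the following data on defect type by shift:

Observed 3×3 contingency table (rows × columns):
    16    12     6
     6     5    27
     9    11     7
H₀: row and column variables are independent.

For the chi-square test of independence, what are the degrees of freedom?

df = (r−1)(c−1) = (3−1)·(3−1) = 4

degrees of freedom = 4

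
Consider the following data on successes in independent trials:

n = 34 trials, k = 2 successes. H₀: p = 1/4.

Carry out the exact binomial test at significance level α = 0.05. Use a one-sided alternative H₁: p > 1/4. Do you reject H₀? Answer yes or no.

reject H₀: no

Exact binomial: n=34, k=2, p₀=1/4=0.2500
P(X≥2) from Σ C(n,i)·p₀^i·(1−p₀)^(n−i)
p-value (one-sided, H₁ greater) = 0.99930
At α=0.05: p ≥ α → fail to reject H₀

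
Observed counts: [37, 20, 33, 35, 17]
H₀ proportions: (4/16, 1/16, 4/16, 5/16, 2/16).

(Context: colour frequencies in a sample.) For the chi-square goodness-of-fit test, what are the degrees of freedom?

degrees of freedom = 4

df = k − 1 = 5 − 1 = 4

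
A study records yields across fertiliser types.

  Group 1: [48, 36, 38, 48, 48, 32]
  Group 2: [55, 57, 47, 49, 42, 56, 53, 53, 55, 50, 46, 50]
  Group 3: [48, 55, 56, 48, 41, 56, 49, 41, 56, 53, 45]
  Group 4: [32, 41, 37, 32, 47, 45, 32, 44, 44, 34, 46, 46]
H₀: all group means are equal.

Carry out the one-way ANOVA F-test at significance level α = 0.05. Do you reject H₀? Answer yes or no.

Group means [41.67, 51.08, 49.82, 40.00], grand mean 46.122
SSB = Σnᵢ(x̄ᵢ−x̄)² = 1014.504; SSW = ΣΣ(x−x̄ᵢ)² = 1241.886
MSB = 1014.504/3 = 338.1680; MSW = 1241.886/37 = 33.5645
F = MSB/MSW = 10.0752
df = (3, 37)
p-value (upper-tail) = 0.00005
At α=0.05: p < α → reject H₀

reject H₀: yes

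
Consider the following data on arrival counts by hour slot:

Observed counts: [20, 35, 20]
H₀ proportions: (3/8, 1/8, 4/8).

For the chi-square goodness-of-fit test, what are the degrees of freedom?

df = k − 1 = 3 − 1 = 2

degrees of freedom = 2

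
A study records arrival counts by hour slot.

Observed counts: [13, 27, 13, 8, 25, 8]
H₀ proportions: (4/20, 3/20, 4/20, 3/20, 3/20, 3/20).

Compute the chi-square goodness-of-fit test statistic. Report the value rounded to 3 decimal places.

test statistic = 29.085

n = 94; E_i = n·p_i = [18.80, 14.10, 18.80, 14.10, 14.10, 14.10]
χ² = (13−18.80)²/18.80 + (27−14.10)²/14.10 + (13−18.80)²/18.80 + (8−14.10)²/14.10 + (25−14.10)²/14.10 + (8−14.10)²/14.10 = 29.0851
df = 5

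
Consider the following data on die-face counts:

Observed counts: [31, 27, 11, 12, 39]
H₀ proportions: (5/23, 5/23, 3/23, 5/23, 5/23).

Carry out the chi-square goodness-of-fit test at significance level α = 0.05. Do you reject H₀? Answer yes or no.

reject H₀: yes

n = 120; E_i = n·p_i = [26.09, 26.09, 15.65, 26.09, 26.09]
χ² = (31−26.09)²/26.09 + (27−26.09)²/26.09 + (11−15.65)²/15.65 + (12−26.09)²/26.09 + (39−26.09)²/26.09 = 16.3389
df = 4
p-value (upper-tail) = 0.00260
At α=0.05: p < α → reject H₀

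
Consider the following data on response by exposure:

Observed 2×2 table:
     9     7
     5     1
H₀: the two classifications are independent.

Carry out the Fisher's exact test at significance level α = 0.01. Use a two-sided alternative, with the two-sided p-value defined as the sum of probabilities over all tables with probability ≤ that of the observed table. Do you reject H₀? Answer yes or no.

Margins: r₁=16, r₂=6, c₁=14, c₂=8, n=22
p_obs = C(16,9)·C(6,5)/C(22,14); sum pmf over tables with pmf ≤ p_obs
p-value (two-sided) = 0.35116
At α=0.01: p ≥ α → fail to reject H₀

reject H₀: no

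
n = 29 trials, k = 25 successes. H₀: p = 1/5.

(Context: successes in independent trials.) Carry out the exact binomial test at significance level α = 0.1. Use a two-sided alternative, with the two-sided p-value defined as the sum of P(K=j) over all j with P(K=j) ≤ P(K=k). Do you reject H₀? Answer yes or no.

Exact binomial: n=29, k=25, p₀=1/5=0.2000
P(X=j) = C(n,j)·p₀^j·(1−p₀)^(n−j); p = Σ P(X=j) over j with P(X=j) ≤ P(X=25)
p-value (two-sided) = 0.00000
At α=0.1: p < α → reject H₀

reject H₀: yes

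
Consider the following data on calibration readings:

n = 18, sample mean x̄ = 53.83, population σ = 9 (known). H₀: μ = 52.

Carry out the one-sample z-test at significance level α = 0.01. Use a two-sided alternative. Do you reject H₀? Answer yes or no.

reject H₀: no

SE = σ/√n = 9/√18 = 2.1213
z = (x̄−μ₀)/SE = (53.83−52)/2.1213 = 0.8627
p-value (two-sided) = 0.38832
At α=0.01: p ≥ α → fail to reject H₀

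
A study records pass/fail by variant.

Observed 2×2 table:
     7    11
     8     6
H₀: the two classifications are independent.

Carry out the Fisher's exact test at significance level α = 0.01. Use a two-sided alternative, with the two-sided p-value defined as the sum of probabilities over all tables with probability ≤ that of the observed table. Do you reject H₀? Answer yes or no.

Margins: r₁=18, r₂=14, c₁=15, c₂=17, n=32
p_obs = C(18,7)·C(14,8)/C(32,15); sum pmf over tables with pmf ≤ p_obs
p-value (two-sided) = 0.47645
At α=0.01: p ≥ α → fail to reject H₀

reject H₀: no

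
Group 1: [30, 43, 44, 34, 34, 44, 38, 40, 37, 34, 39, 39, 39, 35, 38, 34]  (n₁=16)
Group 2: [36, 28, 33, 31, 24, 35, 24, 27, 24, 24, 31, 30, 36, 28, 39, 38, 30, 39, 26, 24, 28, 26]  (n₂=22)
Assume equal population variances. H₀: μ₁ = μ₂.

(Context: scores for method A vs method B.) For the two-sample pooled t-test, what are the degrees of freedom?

degrees of freedom = 36

df = n₁ + n₂ − 2 = 16 + 22 − 2 = 36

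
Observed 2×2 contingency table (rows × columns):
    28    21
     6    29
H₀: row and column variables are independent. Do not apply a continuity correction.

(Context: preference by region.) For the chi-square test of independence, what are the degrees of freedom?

degrees of freedom = 1

df = (r−1)(c−1) = (2−1)·(2−1) = 1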